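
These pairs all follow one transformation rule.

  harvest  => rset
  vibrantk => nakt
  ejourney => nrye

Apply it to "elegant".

enat

Each output is the input with this applied: swap each adjacent pair of characters (1↔2, 3↔4, ...), then keep only the last 4 characters.
Starting from "elegant": after the first operation, "legenat"; after the second, "enat".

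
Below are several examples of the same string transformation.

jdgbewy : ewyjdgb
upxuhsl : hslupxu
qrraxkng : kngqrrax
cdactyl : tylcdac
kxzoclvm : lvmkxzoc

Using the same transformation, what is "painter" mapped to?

terpain

Each output is the input with this applied: move the last 3 characters to the front (rotate right by 3).
"painter" → "terpain".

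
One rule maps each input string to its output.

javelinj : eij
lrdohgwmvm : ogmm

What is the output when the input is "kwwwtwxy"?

wwy

What's happening: delete the first 2 characters, then keep every other character starting from the second (positions 2nd, 4th, 6th, ...).
For "kwwwtwxy", step one produces "wwtwxy"; step two turns that into "wwy".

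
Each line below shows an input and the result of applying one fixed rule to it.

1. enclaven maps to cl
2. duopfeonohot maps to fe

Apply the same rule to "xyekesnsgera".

Rule — swap the front and back halves of the string, then keep only the last 2 characters.
"xyekesnsgera" → "nsgeraxyekes" → "es".
(Check on "duopfeonohot": → "onohotduopfe" → "fe" ✓)

es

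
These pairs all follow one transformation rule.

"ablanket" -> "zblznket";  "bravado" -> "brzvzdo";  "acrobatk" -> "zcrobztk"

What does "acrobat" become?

In each case the input is transformed by: replace every "a" with "z".
Applying that to "acrobat" gives "zcrobzt".

zcrobzt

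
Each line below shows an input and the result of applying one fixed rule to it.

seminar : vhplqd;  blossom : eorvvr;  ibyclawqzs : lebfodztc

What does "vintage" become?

What's happening: shift every letter 3 places forward in the alphabet (wrapping around), then delete the last character.
Working it through for "vintage": intermediate "ylqwdjh", final "ylqwdj".

ylqwdj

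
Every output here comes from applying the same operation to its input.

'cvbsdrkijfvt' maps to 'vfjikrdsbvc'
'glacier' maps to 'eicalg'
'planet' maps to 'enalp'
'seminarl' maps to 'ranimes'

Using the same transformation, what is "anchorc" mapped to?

The transformation: delete the last character, then reverse the string.
For "anchorc", step one produces "anchor"; step two turns that into "rohcna".
(Check on "planet": → "plane" → "enalp" ✓)

rohcna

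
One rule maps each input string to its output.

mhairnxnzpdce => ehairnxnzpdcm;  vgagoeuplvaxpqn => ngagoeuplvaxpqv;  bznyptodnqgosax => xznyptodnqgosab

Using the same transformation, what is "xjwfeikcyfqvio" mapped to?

In each case the input is transformed by: swap the first and last characters.
So "xjwfeikcyfqvio" becomes "ojwfeikcyfqvix".

ojwfeikcyfqvix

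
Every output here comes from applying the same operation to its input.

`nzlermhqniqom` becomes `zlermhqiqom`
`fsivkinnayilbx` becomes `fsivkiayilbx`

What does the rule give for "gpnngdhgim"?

The rule is to remove every "n".
On "gpnngdhgim" that produces "gpgdhgim".

gpgdhgim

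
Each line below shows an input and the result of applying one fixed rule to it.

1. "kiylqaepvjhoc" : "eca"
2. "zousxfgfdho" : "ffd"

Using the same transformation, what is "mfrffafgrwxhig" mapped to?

Rule — sort the characters into reverse alphabetical order, then keep only the last 3 characters.
Starting from "mfrffafgrwxhig": after the first operation, "xwrrmihggffffa"; after the second, "ffa".
(Check on "zousxfgfdho": → "zxusoohgffd" → "ffd" ✓)

ffa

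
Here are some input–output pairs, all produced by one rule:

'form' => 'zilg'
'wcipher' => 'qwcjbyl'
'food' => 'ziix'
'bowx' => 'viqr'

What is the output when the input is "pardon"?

The pattern: shift every letter 6 places backward in the alphabet (wrapping around).
For "pardon" the result is "julxih".

julxih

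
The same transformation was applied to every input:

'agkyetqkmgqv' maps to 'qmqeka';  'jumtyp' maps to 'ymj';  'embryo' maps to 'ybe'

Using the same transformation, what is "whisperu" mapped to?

The pattern: keep every other character starting from the first (positions 1st, 3rd, 5th, ...), then reverse the string.
Starting from "whisperu": after the first operation, "wipr"; after the second, "rpiw".

rpiw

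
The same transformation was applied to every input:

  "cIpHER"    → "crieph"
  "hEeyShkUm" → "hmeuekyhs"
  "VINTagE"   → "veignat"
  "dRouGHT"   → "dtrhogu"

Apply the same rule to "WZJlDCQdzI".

Looking at the pairs, the operation is to take characters alternately from the front and the back (1st, last, 2nd, 2nd-last, ...), then convert every letter to lowercase.
On "WZJlDCQdzI": the first step gives "WIZzJdlQDC", and the second then gives "wizzjdlqdc".
(Check on "dRouGHT": → "dTRHoGu" → "dtrhogu" ✓)

wizzjdlqdc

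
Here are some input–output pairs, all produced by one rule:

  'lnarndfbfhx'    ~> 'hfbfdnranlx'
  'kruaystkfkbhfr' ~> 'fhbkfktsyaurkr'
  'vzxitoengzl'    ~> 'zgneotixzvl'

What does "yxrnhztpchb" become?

The transformation: reverse the string, then move the first character to the end.
For "yxrnhztpchb", step one produces "bhcptzhnrxy"; step two turns that into "hcptzhnrxyb".
(Check on "kruaystkfkbhfr": → "rfhbkfktsyaurk" → "fhbkfktsyaurkr" ✓)

hcptzhnrxyb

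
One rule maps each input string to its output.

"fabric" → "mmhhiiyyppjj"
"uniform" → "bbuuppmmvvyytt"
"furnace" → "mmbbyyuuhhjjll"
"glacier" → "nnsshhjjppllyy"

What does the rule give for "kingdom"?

rrppuunnkkvvtt

Rule — shift every letter 7 places forward in the alphabet (wrapping around), then double every character.
Starting from "kingdom": after the first operation, "rpunkvt"; after the second, "rrppuunnkkvvtt".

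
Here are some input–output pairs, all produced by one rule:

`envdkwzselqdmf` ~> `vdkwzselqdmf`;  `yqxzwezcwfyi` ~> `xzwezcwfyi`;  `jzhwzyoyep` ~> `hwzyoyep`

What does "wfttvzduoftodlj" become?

The rule is to delete the first 2 characters.
"wfttvzduoftodlj" → "ttvzduoftodlj".

ttvzduoftodlj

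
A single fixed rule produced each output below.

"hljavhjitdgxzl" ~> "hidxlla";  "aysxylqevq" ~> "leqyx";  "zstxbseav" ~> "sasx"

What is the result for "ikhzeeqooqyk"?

Rule — keep every other character starting from the second (positions 2nd, 4th, 6th, ...), then move the first 2 characters to the end (rotate left by 2).
Applying both steps to "ikhzeeqooqyk": "kzeoqk", then "eoqkkz".

eoqkkz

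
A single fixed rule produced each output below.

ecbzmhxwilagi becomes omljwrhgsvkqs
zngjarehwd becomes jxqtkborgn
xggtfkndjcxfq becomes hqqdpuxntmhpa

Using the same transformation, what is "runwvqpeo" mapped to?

bexgfazoy

Each output is the input with this applied: shift every letter 10 places forward in the alphabet (wrapping around).
Applying that to "runwvqpeo" gives "bexgfazoy".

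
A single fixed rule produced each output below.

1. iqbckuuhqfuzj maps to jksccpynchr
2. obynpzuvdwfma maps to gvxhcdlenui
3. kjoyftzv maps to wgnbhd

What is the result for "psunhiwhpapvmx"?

The transformation: shift every letter 8 places forward in the alphabet (wrapping around), then delete the first 2 characters.
For "psunhiwhpapvmx", step one produces "xacvpqepxixduf"; step two turns that into "cvpqepxixduf".

cvpqepxixduf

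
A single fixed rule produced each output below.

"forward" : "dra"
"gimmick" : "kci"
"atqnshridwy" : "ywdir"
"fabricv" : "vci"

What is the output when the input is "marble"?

elb

Looking at the pairs, the operation is to take characters alternately from the front and the back (1st, last, 2nd, 2nd-last, ...), then keep every other character starting from the second (positions 2nd, 4th, 6th, ...).
For "marble", step one produces "mealrb"; step two turns that into "elb".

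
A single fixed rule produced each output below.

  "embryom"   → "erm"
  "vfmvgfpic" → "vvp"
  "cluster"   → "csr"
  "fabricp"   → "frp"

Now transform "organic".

The rule is to keep one character in every 3, starting at position 1 (positions 1st, 4th, 7th, ...).
On "organic" that produces "oac".

oac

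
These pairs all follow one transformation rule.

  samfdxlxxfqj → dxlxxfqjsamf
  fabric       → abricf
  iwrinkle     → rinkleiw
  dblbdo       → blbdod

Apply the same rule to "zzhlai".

The transformation: swap the front and back halves of the string, then move the last 2 characters to the front (rotate right by 2).
Applying both steps to "zzhlai": "laizzh", then "zhlaiz".
(Check on "dblbdo": → "bdodbl" → "blbdod" ✓)

zhlaiz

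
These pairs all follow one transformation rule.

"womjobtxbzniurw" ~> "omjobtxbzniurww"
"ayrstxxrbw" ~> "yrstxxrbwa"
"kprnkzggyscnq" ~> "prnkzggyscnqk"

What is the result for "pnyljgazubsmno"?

nyljgazubsmnop

Rule — move the first character to the end.
So "pnyljgazubsmno" becomes "nyljgazubsmnop".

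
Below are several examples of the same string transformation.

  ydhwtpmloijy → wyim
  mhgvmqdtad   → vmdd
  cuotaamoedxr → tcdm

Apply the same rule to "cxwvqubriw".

The rule is to keep one character in every 3, starting at position 1 (positions 1st, 4th, 7th, ...), then swap each adjacent pair of characters (1↔2, 3↔4, ...).
For "cxwvqubriw", step one produces "cvbw"; step two turns that into "vcwb".

vcwb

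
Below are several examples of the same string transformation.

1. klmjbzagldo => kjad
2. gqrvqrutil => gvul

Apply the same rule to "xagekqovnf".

xeof

The rule is to keep one character in every 3, starting at position 1 (positions 1st, 4th, 7th, ...).
For "xagekqovnf" the result is "xeof".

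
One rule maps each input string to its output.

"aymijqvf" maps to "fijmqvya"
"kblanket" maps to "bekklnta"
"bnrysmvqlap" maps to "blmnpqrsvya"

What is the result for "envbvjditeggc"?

The rule is to sort the characters into alphabetical order, then move the first character to the end.
Applying both steps to "envbvjditeggc": "bcdeeggijntvv", then "cdeeggijntvvb".

cdeeggijntvvb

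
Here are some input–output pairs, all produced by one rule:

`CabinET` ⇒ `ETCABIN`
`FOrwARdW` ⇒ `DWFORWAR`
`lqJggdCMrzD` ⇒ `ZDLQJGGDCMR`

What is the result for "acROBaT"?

The transformation: move the last 2 characters to the front (rotate right by 2), then convert every letter to uppercase.
For "acROBaT" the result is "ATACROB".
(Check on "CabinET": → "ETCabin" → "ETCABIN" ✓)

ATACROB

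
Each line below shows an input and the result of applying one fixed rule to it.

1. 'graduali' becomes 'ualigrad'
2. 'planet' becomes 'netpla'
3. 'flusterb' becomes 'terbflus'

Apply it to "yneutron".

tronyneu

Each output is the input with this applied: swap the front and back halves of the string.
Doing the same to "yneutron": "tronyneu".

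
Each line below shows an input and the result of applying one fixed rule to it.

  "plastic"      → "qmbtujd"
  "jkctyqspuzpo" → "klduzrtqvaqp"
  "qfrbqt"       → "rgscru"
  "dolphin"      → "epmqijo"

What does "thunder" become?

uivoefs

Looking at the pairs, the operation is to shift every letter 1 place forward in the alphabet (wrapping around).
On "thunder" that produces "uivoefs".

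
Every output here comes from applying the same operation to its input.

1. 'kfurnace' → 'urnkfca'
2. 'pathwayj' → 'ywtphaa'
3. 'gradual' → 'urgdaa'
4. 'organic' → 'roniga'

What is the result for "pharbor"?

The transformation: delete the last character, then sort the characters into reverse alphabetical order.
"pharbor" → "pharbo" → "rpohba".

rpohba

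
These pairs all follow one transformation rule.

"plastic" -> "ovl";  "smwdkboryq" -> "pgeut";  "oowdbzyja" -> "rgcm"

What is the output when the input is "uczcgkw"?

What's happening: shift every letter 3 places forward in the alphabet (wrapping around), then keep every other character starting from the second (positions 2nd, 4th, 6th, ...).
For "uczcgkw", step one produces "xfcfjnz"; step two turns that into "ffn".

ffn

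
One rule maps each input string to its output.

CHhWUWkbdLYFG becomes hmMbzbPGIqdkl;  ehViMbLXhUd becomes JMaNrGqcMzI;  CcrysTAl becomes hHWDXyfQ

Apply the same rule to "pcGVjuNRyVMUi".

UHlaOZswDarzN

The rule is to flip the case of every letter, then shift every letter 5 places forward in the alphabet (wrapping around).
On "pcGVjuNRyVMUi": the first step gives "PCgvJUnrYvmuI", and the second then gives "UHlaOZswDarzN".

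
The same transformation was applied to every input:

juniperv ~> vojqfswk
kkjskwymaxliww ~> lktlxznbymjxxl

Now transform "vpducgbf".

qevdhcgw

Rule — move the first character to the end, then shift every letter 1 place forward in the alphabet (wrapping around).
Starting from "vpducgbf": after the first operation, "pducgbfv"; after the second, "qevdhcgw".
(Check on "juniperv": → "unipervj" → "vojqfswk" ✓)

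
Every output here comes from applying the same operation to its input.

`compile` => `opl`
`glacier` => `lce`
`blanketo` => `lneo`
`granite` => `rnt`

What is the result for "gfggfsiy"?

fgsy

In each case the input is transformed by: keep every other character starting from the second (positions 2nd, 4th, 6th, ...).
For "gfggfsiy" the result is "fgsy".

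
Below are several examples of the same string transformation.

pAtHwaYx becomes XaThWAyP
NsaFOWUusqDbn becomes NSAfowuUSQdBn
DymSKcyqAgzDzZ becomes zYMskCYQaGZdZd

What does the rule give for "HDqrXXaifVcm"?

MdQRxxAIFvCh

What's happening: swap the first and last characters, then flip the case of every letter.
Working it through for "HDqrXXaifVcm": intermediate "mDqrXXaifVcH", final "MdQRxxAIFvCh".
(Check on "NsaFOWUusqDbn": → "nsaFOWUusqDbN" → "NSAfowuUSQdBn" ✓)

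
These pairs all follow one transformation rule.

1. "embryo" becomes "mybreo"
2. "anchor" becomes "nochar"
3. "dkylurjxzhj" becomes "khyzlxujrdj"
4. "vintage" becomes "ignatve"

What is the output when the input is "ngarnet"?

geanrnt

The pattern: take characters alternately from the front and the back (1st, last, 2nd, 2nd-last, ...), then move the first 2 characters to the end (rotate left by 2).
For "ngarnet", step one produces "ntgeanr"; step two turns that into "geanrnt".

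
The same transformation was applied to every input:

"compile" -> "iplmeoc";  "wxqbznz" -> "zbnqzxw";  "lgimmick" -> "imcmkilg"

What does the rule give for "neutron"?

rtounen

Rule — move the last 3 characters to the front (rotate right by 3), then take characters alternately from the front and the back (1st, last, 2nd, 2nd-last, ...).
Applying both steps to "neutron": "ronneut", then "rtounen".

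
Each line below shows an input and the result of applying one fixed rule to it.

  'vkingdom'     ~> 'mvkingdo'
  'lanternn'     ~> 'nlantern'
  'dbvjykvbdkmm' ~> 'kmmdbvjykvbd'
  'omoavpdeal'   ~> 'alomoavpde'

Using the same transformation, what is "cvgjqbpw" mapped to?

Rule — move the first 3 characters to the end (rotate left by 3), then swap the front and back halves of the string.
Applying both steps to "cvgjqbpw": "jqbpwcvg", then "wcvgjqbp".

wcvgjqbp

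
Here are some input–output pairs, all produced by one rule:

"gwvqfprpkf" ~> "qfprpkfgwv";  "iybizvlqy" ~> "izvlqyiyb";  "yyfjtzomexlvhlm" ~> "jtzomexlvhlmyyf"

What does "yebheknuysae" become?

Each output is the input with this applied: move the first 3 characters to the end (rotate left by 3).
Applying that to "yebheknuysae" gives "heknuysaeyeb".

heknuysaeyeb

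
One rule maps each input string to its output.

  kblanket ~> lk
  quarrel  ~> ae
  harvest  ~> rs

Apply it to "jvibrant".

The pattern: keep one character in every 3, starting at position 3 (positions 3rd, 6th, 9th, ...).
So "jvibrant" becomes "ia".

ia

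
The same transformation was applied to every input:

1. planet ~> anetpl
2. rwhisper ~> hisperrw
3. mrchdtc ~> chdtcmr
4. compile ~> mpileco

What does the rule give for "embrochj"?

In each case the input is transformed by: move the first 2 characters to the end (rotate left by 2).
So "embrochj" becomes "brochjem".

brochjem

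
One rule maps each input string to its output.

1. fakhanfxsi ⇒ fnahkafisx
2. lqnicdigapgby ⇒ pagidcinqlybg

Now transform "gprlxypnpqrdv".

What's happening: move the last 3 characters to the front (rotate right by 3), then reverse the string.
Starting from "gprlxypnpqrdv": after the first operation, "rdvgprlxypnpq"; after the second, "qpnpyxlrpgvdr".

qpnpyxlrpgvdr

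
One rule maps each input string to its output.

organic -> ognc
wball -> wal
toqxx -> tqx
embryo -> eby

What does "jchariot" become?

Looking at the pairs, the operation is to keep every other character starting from the first (positions 1st, 3rd, 5th, ...).
So "jchariot" becomes "jhro".

jhro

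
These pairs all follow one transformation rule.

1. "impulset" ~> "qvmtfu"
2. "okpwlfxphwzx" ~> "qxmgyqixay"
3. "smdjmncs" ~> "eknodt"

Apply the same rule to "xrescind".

ftdjoe

Looking at the pairs, the operation is to delete the first 2 characters, then shift every letter 1 place forward in the alphabet (wrapping around).
Starting from "xrescind": after the first operation, "escind"; after the second, "ftdjoe".
(Check on "smdjmncs": → "djmncs" → "eknodt" ✓)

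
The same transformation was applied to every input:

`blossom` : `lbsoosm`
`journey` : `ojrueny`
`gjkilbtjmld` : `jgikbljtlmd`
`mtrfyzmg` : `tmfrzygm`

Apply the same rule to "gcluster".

cgultsre

The pattern: swap each adjacent pair of characters (1↔2, 3↔4, ...).
"gcluster" → "cgultsre".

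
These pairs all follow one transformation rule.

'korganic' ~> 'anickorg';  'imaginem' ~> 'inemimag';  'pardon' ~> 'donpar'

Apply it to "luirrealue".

Rule — swap the front and back halves of the string.
Applying that to "luirrealue" gives "ealueluirr".

ealueluirr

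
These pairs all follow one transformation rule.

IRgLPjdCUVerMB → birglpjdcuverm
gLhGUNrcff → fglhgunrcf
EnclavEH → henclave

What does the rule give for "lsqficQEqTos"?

slsqficqeqto

Rule — move the last character to the front, then convert every letter to lowercase.
Applying both steps to "lsqficQEqTos": "slsqficQEqTo", then "slsqficqeqto".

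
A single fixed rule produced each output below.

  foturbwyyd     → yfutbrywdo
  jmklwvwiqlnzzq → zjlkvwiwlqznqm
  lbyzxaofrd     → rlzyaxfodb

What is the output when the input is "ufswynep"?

The transformation: swap each adjacent pair of characters (1↔2, 3↔4, ...), then swap the first and last characters.
Applying both steps to "ufswynep": "fuwsnype", then "euwsnypf".

euwsnypf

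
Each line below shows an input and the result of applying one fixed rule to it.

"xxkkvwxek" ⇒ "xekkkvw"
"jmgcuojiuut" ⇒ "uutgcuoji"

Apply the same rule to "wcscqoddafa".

afascqodd

The pattern: delete the first 2 characters, then move the last 3 characters to the front (rotate right by 3).
On "wcscqoddafa": the first step gives "scqoddafa", and the second then gives "afascqodd".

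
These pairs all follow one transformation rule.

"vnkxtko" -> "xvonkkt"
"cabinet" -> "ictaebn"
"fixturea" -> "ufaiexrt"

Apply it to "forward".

Rule — take characters alternately from the front and the back (1st, last, 2nd, 2nd-last, ...), then move the last character to the front.
Working it through for "forward": intermediate "fdorraw", final "wfdorra".

wfdorra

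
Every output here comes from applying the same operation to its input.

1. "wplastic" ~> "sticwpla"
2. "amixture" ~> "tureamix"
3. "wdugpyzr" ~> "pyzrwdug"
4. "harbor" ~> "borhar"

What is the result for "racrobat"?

Each output is the input with this applied: swap the front and back halves of the string.
So "racrobat" becomes "obatracr".

obatracr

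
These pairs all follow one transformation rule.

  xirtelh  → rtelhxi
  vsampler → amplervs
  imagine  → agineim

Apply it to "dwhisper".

The transformation: move the first 2 characters to the end (rotate left by 2).
Doing the same to "dwhisper": "hisperdw".

hisperdw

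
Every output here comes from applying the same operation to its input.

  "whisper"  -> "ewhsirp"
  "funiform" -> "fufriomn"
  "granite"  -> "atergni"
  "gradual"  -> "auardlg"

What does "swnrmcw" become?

The rule is to sort the characters into alphabetical order, then take characters alternately from the front and the back (1st, last, 2nd, 2nd-last, ...).
Applying both steps to "swnrmcw": "cmnrsww", then "cwmwnsr".

cwmwnsr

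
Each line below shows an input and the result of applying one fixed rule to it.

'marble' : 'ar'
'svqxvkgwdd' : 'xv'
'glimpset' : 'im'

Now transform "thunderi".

Each output is the input with this applied: swap the front and back halves of the string, then keep only the last 2 characters.
Working it through for "thunderi": intermediate "derithun", final "un".

un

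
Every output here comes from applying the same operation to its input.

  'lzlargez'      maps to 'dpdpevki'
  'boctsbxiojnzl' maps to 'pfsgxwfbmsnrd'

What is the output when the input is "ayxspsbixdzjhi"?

What's happening: move the last character to the front, then shift every letter 4 places forward in the alphabet (wrapping around).
For "ayxspsbixdzjhi", step one produces "iayxspsbixdzjh"; step two turns that into "mecbwtwfmbhdnl".

mecbwtwfmbhdnl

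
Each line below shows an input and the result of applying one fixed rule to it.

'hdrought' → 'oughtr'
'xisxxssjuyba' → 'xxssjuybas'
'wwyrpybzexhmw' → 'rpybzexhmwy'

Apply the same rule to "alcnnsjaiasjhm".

In each case the input is transformed by: delete the first 2 characters, then move the first character to the end.
Doing the same to "alcnnsjaiasjhm": "nnsjaiasjhmc".

nnsjaiasjhmc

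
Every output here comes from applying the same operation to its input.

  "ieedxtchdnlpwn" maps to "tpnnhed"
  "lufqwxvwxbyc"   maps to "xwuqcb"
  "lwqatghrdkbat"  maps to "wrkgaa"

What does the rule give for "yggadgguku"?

Each output is the input with this applied: keep every other character starting from the second (positions 2nd, 4th, 6th, ...), then sort the characters into reverse alphabetical order.
Working it through for "yggadgguku": intermediate "gaguu", final "uugga".

uugga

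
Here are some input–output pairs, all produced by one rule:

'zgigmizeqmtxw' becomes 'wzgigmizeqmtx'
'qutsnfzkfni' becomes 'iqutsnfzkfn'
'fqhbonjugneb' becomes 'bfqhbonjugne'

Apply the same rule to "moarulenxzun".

nmoarulenxzu

What's happening: move the last character to the front.
Applying that to "moarulenxzun" gives "nmoarulenxzu".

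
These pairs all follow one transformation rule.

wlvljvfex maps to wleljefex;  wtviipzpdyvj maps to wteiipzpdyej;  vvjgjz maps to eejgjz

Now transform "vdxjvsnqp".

The transformation: replace every "v" with "e".
"vdxjvsnqp" → "edxjesnqp".

edxjesnqp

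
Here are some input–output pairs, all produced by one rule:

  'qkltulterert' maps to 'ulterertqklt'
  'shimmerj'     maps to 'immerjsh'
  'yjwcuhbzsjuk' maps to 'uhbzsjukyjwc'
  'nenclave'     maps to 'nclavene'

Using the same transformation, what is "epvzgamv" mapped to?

Looking at the pairs, the operation is to move the last 2 characters to the front (rotate right by 2), then swap the front and back halves of the string.
"epvzgamv" → "mvepvzga" → "vzgamvep".

vzgamvep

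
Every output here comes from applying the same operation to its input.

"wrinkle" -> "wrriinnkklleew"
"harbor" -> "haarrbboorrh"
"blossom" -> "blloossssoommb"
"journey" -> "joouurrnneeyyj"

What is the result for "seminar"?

seemmiinnaarrs

The transformation: double every character, then move the first character to the end.
On "seminar": the first step gives "sseemmiinnaarr", and the second then gives "seemmiinnaarrs".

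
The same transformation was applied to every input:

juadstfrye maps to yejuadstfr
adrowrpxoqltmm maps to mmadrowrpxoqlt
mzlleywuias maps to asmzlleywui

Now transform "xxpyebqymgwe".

wexxpyebqymg

The pattern: move the last 2 characters to the front (rotate right by 2).
So "xxpyebqymgwe" becomes "wexxpyebqymg".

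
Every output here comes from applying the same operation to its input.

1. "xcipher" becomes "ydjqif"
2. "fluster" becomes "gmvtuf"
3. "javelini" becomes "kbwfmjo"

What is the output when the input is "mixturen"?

Looking at the pairs, the operation is to delete the last character, then shift every letter 1 place forward in the alphabet (wrapping around).
On "mixturen": the first step gives "mixture", and the second then gives "njyuvsf".

njyuvsf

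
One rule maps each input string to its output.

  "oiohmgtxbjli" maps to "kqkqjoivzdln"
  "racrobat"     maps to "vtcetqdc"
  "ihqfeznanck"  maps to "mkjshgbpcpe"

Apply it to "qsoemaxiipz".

The rule is to move the last character to the front, then shift every letter 2 places forward in the alphabet (wrapping around).
Applying both steps to "qsoemaxiipz": "zqsoemaxiip", then "bsuqgoczkkr".

bsuqgoczkkr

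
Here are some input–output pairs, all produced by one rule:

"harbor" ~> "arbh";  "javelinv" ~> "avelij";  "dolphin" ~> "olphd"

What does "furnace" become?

The rule is to delete the last 2 characters, then move the first character to the end.
So "furnace" becomes "urnaf".

urnaf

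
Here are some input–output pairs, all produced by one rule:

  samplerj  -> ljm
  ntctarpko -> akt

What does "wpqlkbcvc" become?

kvp

Looking at the pairs, the operation is to move the first 3 characters to the end (rotate left by 3), then keep one character in every 3, starting at position 2 (positions 2nd, 5th, 8th, ...).
Applying both steps to "wpqlkbcvc": "lkbcvcwpq", then "kvp".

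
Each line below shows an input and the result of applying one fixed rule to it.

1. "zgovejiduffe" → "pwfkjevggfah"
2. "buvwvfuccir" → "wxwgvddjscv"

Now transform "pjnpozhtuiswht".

oqpaiuvjtxiuqk

In each case the input is transformed by: move the first 2 characters to the end (rotate left by 2), then shift every letter 1 place forward in the alphabet (wrapping around).
"pjnpozhtuiswht" → "npozhtuiswhtpj" → "oqpaiuvjtxiuqk".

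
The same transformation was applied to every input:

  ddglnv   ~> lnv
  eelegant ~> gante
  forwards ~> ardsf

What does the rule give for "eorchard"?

harde

Looking at the pairs, the operation is to swap the front and back halves of the string, then delete the last 3 characters.
Starting from "eorchard": after the first operation, "hardeorc"; after the second, "harde".
(Check on "ddglnv": → "lnvddg" → "lnv" ✓)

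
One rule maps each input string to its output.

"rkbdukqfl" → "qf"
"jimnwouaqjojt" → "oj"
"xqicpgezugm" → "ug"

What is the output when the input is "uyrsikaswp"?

sw

What's happening: move the last character to the front, then keep only the last 2 characters.
On "uyrsikaswp": the first step gives "puyrsikasw", and the second then gives "sw".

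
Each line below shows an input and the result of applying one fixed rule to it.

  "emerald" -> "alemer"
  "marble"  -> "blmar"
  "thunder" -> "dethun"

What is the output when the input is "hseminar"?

nahsemi

Rule — delete the last character, then move the last 2 characters to the front (rotate right by 2).
Applying both steps to "hseminar": "hsemina", then "nahsemi".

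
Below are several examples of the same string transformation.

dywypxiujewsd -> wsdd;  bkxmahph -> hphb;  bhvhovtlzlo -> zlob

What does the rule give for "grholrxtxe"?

txeg

Looking at the pairs, the operation is to move the first character to the end, then keep only the last 4 characters.
For "grholrxtxe", step one produces "rholrxtxeg"; step two turns that into "txeg".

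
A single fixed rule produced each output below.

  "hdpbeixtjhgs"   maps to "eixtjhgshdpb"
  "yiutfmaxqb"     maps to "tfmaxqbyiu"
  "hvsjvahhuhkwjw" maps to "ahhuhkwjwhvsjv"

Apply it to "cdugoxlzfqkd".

The rule is to swap the front and back halves of the string, then move the last 2 characters to the front (rotate right by 2).
Starting from "cdugoxlzfqkd": after the first operation, "lzfqkdcdugox"; after the second, "oxlzfqkdcdug".

oxlzfqkdcdug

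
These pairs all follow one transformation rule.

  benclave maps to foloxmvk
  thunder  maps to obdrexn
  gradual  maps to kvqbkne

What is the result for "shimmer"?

Rule — move the last 2 characters to the front (rotate right by 2), then shift every letter 10 places forward in the alphabet (wrapping around).
For "shimmer", step one produces "ershimm"; step two turns that into "obcrsww".

obcrsww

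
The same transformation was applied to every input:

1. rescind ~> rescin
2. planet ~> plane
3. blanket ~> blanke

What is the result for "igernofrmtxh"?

Rule — delete the last character.
Doing the same to "igernofrmtxh": "igernofrmtx".

igernofrmtx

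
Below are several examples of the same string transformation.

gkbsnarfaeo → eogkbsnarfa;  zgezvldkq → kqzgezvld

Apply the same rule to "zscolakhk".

Rule — move the last 2 characters to the front (rotate right by 2).
For "zscolakhk" the result is "hkzscolak".

hkzscolak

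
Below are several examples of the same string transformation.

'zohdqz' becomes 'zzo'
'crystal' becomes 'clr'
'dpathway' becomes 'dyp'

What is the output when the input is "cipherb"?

The transformation: take characters alternately from the front and the back (1st, last, 2nd, 2nd-last, ...), then keep only the first 3 characters.
"cipherb" → "cbirpeh" → "cbi".

cbi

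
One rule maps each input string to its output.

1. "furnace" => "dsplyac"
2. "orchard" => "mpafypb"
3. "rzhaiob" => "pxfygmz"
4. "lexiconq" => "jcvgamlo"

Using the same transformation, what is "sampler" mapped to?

Rule — shift every letter 2 places backward in the alphabet (wrapping around).
So "sampler" becomes "qyknjcp".

qyknjcp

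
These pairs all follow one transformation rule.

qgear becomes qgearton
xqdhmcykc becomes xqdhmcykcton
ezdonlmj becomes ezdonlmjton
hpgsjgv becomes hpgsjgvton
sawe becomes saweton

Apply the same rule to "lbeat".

lbeatton

Each output is the input with this applied: append "ton".
Doing the same to "lbeat": "lbeatton".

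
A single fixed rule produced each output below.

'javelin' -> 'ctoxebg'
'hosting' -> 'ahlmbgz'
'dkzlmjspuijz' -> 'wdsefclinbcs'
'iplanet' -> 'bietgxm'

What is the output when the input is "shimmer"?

labffxk

Looking at the pairs, the operation is to shift every letter 7 places backward in the alphabet (wrapping around).
Applying that to "shimmer" gives "labffxk".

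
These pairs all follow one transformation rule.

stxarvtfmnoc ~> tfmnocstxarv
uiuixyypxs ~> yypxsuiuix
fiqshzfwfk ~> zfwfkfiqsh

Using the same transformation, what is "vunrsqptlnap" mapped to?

Looking at the pairs, the operation is to swap the front and back halves of the string.
Applying that to "vunrsqptlnap" gives "ptlnapvunrsq".

ptlnapvunrsq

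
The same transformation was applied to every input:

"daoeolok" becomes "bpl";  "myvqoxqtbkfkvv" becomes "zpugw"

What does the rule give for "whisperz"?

iqa

The rule is to shift every letter 1 place forward in the alphabet (wrapping around), then keep one character in every 3, starting at position 2 (positions 2nd, 5th, 8th, ...).
On "whisperz" that produces "iqa".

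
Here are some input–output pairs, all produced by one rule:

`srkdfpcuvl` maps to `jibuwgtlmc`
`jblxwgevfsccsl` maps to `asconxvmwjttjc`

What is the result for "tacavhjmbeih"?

What's happening: shift every letter 9 places backward in the alphabet (wrapping around).
For "tacavhjmbeih" the result is "krtrmyadsvzy".

krtrmyadsvzy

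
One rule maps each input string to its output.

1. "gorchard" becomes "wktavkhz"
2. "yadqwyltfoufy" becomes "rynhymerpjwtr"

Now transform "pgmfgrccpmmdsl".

elwffivvkzyfzi

The rule is to shift every letter 7 places backward in the alphabet (wrapping around), then reverse the string.
On "pgmfgrccpmmdsl": the first step gives "izfyzkvviffwle", and the second then gives "elwffivvkzyfzi".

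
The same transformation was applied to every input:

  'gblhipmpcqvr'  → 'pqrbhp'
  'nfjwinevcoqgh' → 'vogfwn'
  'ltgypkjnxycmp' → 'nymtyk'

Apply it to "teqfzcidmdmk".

In each case the input is transformed by: keep every other character starting from the second (positions 2nd, 4th, 6th, ...), then move the first 3 characters to the end (rotate left by 3).
"teqfzcidmdmk" → "ddkefc".

ddkefc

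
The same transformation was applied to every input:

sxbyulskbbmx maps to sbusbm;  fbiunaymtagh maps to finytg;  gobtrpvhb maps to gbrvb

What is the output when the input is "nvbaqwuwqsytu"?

In each case the input is transformed by: keep every other character starting from the first (positions 1st, 3rd, 5th, ...).
Doing the same to "nvbaqwuwqsytu": "nbquqyu".

nbquqyu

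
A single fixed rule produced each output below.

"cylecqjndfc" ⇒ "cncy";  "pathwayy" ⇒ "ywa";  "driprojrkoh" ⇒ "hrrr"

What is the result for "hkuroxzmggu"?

umok

The rule is to keep one character in every 3, starting at position 2 (positions 2nd, 5th, 8th, ...), then reverse the string.
"hkuroxzmggu" → "umok".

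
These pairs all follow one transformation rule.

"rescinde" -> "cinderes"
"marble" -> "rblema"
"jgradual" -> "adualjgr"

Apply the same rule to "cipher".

pherci

Looking at the pairs, the operation is to move the last character to the front, then swap the front and back halves of the string.
For "cipher", step one produces "rciphe"; step two turns that into "pherci".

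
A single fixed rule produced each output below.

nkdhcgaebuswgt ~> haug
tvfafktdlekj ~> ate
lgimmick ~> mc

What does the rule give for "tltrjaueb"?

ru

What's happening: keep one character in every 3, starting at position 1 (positions 1st, 4th, 7th, ...), then delete the first character.
For "tltrjaueb", step one produces "tru"; step two turns that into "ru".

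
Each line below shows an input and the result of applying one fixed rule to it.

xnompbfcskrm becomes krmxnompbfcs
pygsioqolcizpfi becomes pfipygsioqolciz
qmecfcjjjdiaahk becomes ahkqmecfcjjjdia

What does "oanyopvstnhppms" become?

pmsoanyopvstnhp

The rule is to move the last 3 characters to the front (rotate right by 3).
So "oanyopvstnhppms" becomes "pmsoanyopvstnhp".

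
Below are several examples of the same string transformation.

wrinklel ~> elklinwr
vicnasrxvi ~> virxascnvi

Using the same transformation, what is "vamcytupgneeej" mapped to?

Each output is the input with this applied: swap each adjacent pair of characters (1↔2, 3↔4, ...), then reverse the string.
For "vamcytupgneeej", step one produces "avcmtypungeeje"; step two turns that into "ejeegnupytmcva".

ejeegnupytmcva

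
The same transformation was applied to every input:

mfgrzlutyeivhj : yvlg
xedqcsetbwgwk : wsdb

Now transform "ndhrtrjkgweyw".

yrhg

The rule is to keep one character in every 3, starting at position 3 (positions 3rd, 6th, 9th, ...), then sort the characters into reverse alphabetical order.
On "ndhrtrjkgweyw": the first step gives "hrgy", and the second then gives "yrhg".
(Check on "xedqcsetbwgwk": → "dsbw" → "wsdb" ✓)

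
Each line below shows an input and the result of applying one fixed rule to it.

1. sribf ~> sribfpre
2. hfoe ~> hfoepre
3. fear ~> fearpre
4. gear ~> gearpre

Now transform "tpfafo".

The pattern: append "pre".
Doing the same to "tpfafo": "tpfafopre".

tpfafopre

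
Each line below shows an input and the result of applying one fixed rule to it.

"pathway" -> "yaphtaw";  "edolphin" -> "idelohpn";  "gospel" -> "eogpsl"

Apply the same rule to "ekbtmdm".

Looking at the pairs, the operation is to swap each adjacent pair of characters (1↔2, 3↔4, ...), then move the last character to the front.
Applying that to "ekbtmdm" gives "mketbdm".

mketbdm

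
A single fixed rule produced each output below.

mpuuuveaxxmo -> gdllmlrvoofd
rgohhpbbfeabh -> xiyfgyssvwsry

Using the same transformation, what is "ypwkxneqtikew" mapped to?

Rule — swap each adjacent pair of characters (1↔2, 3↔4, ...), then shift every letter 9 places backward in the alphabet (wrapping around).
Applying that to "ypwkxneqtikew" gives "gpbneohvzkvbn".
(Check on "rgohhpbbfeabh": → "grhophbbefbah" → "xiyfgyssvwsry" ✓)

gpbneohvzkvbn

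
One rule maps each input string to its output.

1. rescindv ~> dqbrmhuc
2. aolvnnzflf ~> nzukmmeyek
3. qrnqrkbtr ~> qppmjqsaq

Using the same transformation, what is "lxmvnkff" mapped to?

Each output is the input with this applied: swap each adjacent pair of characters (1↔2, 3↔4, ...), then shift every letter 1 place backward in the alphabet (wrapping around).
Working it through for "lxmvnkff": intermediate "xlvmknff", final "wkuljmee".

wkuljmee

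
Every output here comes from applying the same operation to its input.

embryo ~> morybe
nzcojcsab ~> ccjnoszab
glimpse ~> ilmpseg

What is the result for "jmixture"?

Rule — sort the characters into alphabetical order, then move the first 2 characters to the end (rotate left by 2).
For "jmixture", step one produces "eijmrtux"; step two turns that into "jmrtuxei".
(Check on "embryo": → "bemory" → "morybe" ✓)

jmrtuxei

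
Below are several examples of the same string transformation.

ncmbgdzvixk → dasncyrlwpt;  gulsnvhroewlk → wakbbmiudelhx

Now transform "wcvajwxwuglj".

In each case the input is transformed by: shift every letter 10 places backward in the alphabet (wrapping around), then take characters alternately from the front and the back (1st, last, 2nd, 2nd-last, ...).
For "wcvajwxwuglj", step one produces "mslqzmnmkwbz"; step two turns that into "mzsblwqkzmmn".

mzsblwqkzmmn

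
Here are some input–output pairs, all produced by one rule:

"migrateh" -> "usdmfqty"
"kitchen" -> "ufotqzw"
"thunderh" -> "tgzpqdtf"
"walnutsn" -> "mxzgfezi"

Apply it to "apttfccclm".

What's happening: move the first character to the end, then shift every letter 12 places forward in the alphabet (wrapping around).
Starting from "apttfccclm": after the first operation, "pttfccclma"; after the second, "bffroooxym".

bffroooxym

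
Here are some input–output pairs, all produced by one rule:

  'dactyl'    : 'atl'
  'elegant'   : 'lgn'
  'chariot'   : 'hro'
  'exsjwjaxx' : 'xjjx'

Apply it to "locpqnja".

opna

Each output is the input with this applied: keep every other character starting from the second (positions 2nd, 4th, 6th, ...).
Doing the same to "locpqnja": "opna".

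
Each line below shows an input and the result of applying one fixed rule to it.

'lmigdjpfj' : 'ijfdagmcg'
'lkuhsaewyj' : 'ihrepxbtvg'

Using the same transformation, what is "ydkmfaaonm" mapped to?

vahjcxxlkj

The pattern: shift every letter 3 places backward in the alphabet (wrapping around).
"ydkmfaaonm" → "vahjcxxlkj".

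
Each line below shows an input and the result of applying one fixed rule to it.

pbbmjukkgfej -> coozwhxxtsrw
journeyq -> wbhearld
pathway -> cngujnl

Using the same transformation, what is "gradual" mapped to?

tenqhny

The transformation: shift every letter 13 places forward in the alphabet (wrapping around) — i.e. ROT13.
On "gradual" that produces "tenqhny".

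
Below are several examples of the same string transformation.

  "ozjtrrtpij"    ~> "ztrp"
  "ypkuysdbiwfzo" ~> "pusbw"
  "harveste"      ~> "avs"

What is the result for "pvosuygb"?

vsy

Looking at the pairs, the operation is to delete the last 2 characters, then keep every other character starting from the second (positions 2nd, 4th, 6th, ...).
"pvosuygb" → "pvosuy" → "vsy".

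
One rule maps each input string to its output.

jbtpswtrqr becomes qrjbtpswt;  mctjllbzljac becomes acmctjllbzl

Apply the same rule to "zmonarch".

In each case the input is transformed by: move the last 3 characters to the front (rotate right by 3), then delete the first character.
"zmonarch" → "rchzmona" → "chzmona".

chzmona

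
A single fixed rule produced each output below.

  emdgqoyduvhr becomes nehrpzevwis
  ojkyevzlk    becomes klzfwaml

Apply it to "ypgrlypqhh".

qhsmzqrii

In each case the input is transformed by: delete the first character, then shift every letter 1 place forward in the alphabet (wrapping around).
Applying both steps to "ypgrlypqhh": "pgrlypqhh", then "qhsmzqrii".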